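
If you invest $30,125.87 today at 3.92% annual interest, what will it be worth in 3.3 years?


Future value formula: FV = PV × (1 + r)^t
FV = $30,125.87 × (1 + 0.0392)^3.3
FV = $30,125.87 × 1.135291
FV = $34,201.63

FV = PV × (1 + r)^t = $34,201.63


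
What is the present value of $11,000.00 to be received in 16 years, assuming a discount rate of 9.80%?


Present value formula: PV = FV / (1 + r)^t
PV = $11,000.00 / (1 + 0.098)^16
PV = $11,000.00 / 4.463108
PV = $2,464.65

PV = FV / (1 + r)^t = $2,464.65


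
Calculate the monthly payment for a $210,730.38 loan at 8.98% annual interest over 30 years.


Loan payment formula: PMT = PV × r / (1 − (1 + r)^(−n))
Monthly rate r = 0.0898/12 ≈ 0.00748333, n = 360 months
Denominator: 1 − (1 + 0.0898/12)^(−360) = 0.931708
PMT = $210,730.38 × (0.0898/12) / 0.931708
PMT = $1,692.55 per month

PMT = PV × r / (1-(1+r)^(-n)) = $1,692.55/month


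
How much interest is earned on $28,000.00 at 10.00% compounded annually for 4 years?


Compound interest earned = final amount − principal.
A = P(1 + r/n)^(nt) = $28,000.00 × (1 + 0.1/1)^(1 × 4) = $40,994.80
Interest = A − P = $40,994.80 − $28,000.00 = $12,994.80

Interest = A - P = $12,994.80


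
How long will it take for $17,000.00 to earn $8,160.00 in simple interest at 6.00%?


Rearrange the simple interest formula for t:
I = P × r × t  ⇒  t = I / (P × r)
t = $8,160.00 / ($17,000.00 × 0.06)
t = 8

t = I/(P×r) = 8 years


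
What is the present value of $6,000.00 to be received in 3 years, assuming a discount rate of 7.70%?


Present value formula: PV = FV / (1 + r)^t
PV = $6,000.00 / (1 + 0.077)^3
PV = $6,000.00 / 1.2492435
PV = $4,802.91

PV = FV / (1 + r)^t = $4,802.91


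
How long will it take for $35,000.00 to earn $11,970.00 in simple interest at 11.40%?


Rearrange the simple interest formula for t:
I = P × r × t  ⇒  t = I / (P × r)
t = $11,970.00 / ($35,000.00 × 0.114)
t = 3

t = I/(P×r) = 3 years


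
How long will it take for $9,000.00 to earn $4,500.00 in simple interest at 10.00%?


Rearrange the simple interest formula for t:
I = P × r × t  ⇒  t = I / (P × r)
t = $4,500.00 / ($9,000.00 × 0.1)
t = 5

t = I/(P×r) = 5 years


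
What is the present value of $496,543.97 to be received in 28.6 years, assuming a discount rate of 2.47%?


Present value formula: PV = FV / (1 + r)^t
PV = $496,543.97 / (1 + 0.0247)^28.6
PV = $496,543.97 / 2.0094012
PV = $247,110.42

PV = FV / (1 + r)^t = $247,110.42


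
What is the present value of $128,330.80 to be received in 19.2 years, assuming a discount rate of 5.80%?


Present value formula: PV = FV / (1 + r)^t
PV = $128,330.80 / (1 + 0.058)^19.2
PV = $128,330.80 / 2.95205755
PV = $43,471.65

PV = FV / (1 + r)^t = $43,471.65


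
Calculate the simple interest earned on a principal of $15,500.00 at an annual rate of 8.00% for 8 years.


Simple interest formula: I = P × r × t
I = $15,500.00 × 0.08 × 8
I = $9,920.00

I = P × r × t = $9,920.00


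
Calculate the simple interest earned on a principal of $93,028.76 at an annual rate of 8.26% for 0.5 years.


Simple interest formula: I = P × r × t
I = $93,028.76 × 0.0826 × 0.5
I = $3,842.09

I = P × r × t = $3,842.09


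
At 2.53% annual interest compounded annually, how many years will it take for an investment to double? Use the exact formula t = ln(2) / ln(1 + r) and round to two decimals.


Doubling condition: (1 + r)^t = 2
Take ln of both sides: t × ln(1 + r) = ln(2)
t = ln(2) / ln(1 + r)
t = 0.693147 / 0.024985
t = 27.74

t = ln(2) / ln(1 + r) = 27.74 years


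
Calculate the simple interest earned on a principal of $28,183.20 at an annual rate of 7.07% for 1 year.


Simple interest formula: I = P × r × t
I = $28,183.20 × 0.0707 × 1
I = $1,992.55

I = P × r × t = $1,992.55


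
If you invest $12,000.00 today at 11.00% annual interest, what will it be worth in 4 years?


Future value formula: FV = PV × (1 + r)^t
FV = $12,000.00 × (1 + 0.11)^4
FV = $12,000.00 × 1.518070
FV = $18,216.84

FV = PV × (1 + r)^t = $18,216.84


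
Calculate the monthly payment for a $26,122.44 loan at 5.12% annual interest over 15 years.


Loan payment formula: PMT = PV × r / (1 − (1 + r)^(−n))
Monthly rate r = 0.0512/12 ≈ 0.00426667, n = 180 months
Denominator: 1 − (1 + 0.0512/12)^(−180) = 0.535301
PMT = $26,122.44 × (0.0512/12) / 0.535301
PMT = $208.21 per month

PMT = PV × r / (1-(1+r)^(-n)) = $208.21/month


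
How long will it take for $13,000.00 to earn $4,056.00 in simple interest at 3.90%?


Rearrange the simple interest formula for t:
I = P × r × t  ⇒  t = I / (P × r)
t = $4,056.00 / ($13,000.00 × 0.039)
t = 8

t = I/(P×r) = 8 years


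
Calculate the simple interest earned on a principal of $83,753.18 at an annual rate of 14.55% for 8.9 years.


Simple interest formula: I = P × r × t
I = $83,753.18 × 0.1455 × 8.9
I = $108,456.18

I = P × r × t = $108,456.18


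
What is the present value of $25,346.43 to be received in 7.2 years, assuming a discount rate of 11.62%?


Present value formula: PV = FV / (1 + r)^t
PV = $25,346.43 / (1 + 0.1162)^7.2
PV = $25,346.43 / 2.206696
PV = $11,486.14

PV = FV / (1 + r)^t = $11,486.14


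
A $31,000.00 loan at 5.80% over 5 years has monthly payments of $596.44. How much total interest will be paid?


Total paid over the life of the loan = PMT × n.
Total paid = $596.44 × 60 = $35,786.40
Total interest = total paid − principal = $35,786.40 − $31,000.00 = $4,786.40

Total interest = (PMT × n) - PV = $4,786.40


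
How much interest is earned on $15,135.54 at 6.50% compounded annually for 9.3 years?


Compound interest earned = final amount − principal.
A = P(1 + r/n)^(nt) = $15,135.54 × (1 + 0.065/1)^(1 × 9.3) = $27,186.25
Interest = A − P = $27,186.25 − $15,135.54 = $12,050.71

Interest = A - P = $12,050.71


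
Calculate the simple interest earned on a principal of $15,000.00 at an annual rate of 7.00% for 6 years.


Simple interest formula: I = P × r × t
I = $15,000.00 × 0.07 × 6
I = $6,300.00

I = P × r × t = $6,300.00


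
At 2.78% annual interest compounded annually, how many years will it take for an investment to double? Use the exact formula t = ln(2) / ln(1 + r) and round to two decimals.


Doubling condition: (1 + r)^t = 2
Take ln of both sides: t × ln(1 + r) = ln(2)
t = ln(2) / ln(1 + r)
t = 0.693147 / 0.027421
t = 25.28

t = ln(2) / ln(1 + r) = 25.28 years


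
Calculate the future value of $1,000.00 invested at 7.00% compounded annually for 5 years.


Compound interest formula: A = P(1 + r/n)^(nt)
A = $1,000.00 × (1 + 0.07/1)^(1 × 5)
Growth factor: (1 + 0.07/1)^5 = 1.402552
A = $1,000.00 × 1.402552
A = $1,402.55

A = P(1 + r/n)^(nt) = $1,402.55


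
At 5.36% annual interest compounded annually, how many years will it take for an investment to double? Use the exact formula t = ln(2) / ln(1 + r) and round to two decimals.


Doubling condition: (1 + r)^t = 2
Take ln of both sides: t × ln(1 + r) = ln(2)
t = ln(2) / ln(1 + r)
t = 0.693147 / 0.052213
t = 13.28

t = ln(2) / ln(1 + r) = 13.28 years


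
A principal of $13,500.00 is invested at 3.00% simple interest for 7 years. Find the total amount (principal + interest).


Total amount formula: A = P(1 + rt) = P + P·r·t
Interest: I = P × r × t = $13,500.00 × 0.03 × 7 = $2,835.00
A = P + I = $13,500.00 + $2,835.00 = $16,335.00

A = P + I = P(1 + rt) = $16,335.00


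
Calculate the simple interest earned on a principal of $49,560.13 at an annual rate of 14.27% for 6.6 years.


Simple interest formula: I = P × r × t
I = $49,560.13 × 0.1427 × 6.6
I = $46,676.72

I = P × r × t = $46,676.72


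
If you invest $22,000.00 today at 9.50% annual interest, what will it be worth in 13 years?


Future value formula: FV = PV × (1 + r)^t
FV = $22,000.00 × (1 + 0.095)^13
FV = $22,000.00 × 3.2537453
FV = $71,582.40

FV = PV × (1 + r)^t = $71,582.40


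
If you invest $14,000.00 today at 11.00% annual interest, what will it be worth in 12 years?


Future value formula: FV = PV × (1 + r)^t
FV = $14,000.00 × (1 + 0.11)^12
FV = $14,000.00 × 3.498451
FV = $48,978.31

FV = PV × (1 + r)^t = $48,978.31


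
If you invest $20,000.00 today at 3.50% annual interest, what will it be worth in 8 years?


Future value formula: FV = PV × (1 + r)^t
FV = $20,000.00 × (1 + 0.035)^8
FV = $20,000.00 × 1.316809
FV = $26,336.18

FV = PV × (1 + r)^t = $26,336.18


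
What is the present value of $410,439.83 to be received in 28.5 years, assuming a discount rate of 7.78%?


Present value formula: PV = FV / (1 + r)^t
PV = $410,439.83 / (1 + 0.0778)^28.5
PV = $410,439.83 / 8.459372
PV = $48,518.95

PV = FV / (1 + r)^t = $48,518.95


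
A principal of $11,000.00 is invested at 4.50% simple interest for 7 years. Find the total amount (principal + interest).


Total amount formula: A = P(1 + rt) = P + P·r·t
Interest: I = P × r × t = $11,000.00 × 0.045 × 7 = $3,465.00
A = P + I = $11,000.00 + $3,465.00 = $14,465.00

A = P + I = P(1 + rt) = $14,465.00


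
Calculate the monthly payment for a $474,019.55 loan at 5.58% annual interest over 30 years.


Loan payment formula: PMT = PV × r / (1 − (1 + r)^(−n))
Monthly rate r = 0.0558/12 = 0.00465, n = 360 months
Denominator: 1 − (1 + 0.0558/12)^(−360) = 0.811776
PMT = $474,019.55 × (0.0558/12) / 0.811776
PMT = $2,715.27 per month

PMT = PV × r / (1-(1+r)^(-n)) = $2,715.27/month


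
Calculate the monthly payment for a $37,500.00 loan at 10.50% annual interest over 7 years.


Loan payment formula: PMT = PV × r / (1 − (1 + r)^(−n))
Monthly rate r = 0.105/12 = 0.00875, n = 84 months
Denominator: 1 − (1 + 0.105/12)^(−84) = 0.518959
PMT = $37,500.00 × (0.105/12) / 0.518959
PMT = $632.28 per month

PMT = PV × r / (1-(1+r)^(-n)) = $632.28/month


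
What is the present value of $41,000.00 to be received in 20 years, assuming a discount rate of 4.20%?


Present value formula: PV = FV / (1 + r)^t
PV = $41,000.00 / (1 + 0.042)^20
PV = $41,000.00 / 2.2769546
PV = $18,006.51

PV = FV / (1 + r)^t = $18,006.51


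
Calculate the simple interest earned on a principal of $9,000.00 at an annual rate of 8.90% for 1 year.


Simple interest formula: I = P × r × t
I = $9,000.00 × 0.089 × 1
I = $801.00

I = P × r × t = $801.00


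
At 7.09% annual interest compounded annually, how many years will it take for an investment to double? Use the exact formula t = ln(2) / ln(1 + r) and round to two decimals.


Doubling condition: (1 + r)^t = 2
Take ln of both sides: t × ln(1 + r) = ln(2)
t = ln(2) / ln(1 + r)
t = 0.693147 / 0.068499
t = 10.12

t = ln(2) / ln(1 + r) = 10.12 years


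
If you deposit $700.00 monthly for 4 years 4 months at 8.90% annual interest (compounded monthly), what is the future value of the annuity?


Future value of an ordinary annuity: FV = PMT × ((1 + r)^n − 1) / r
Monthly rate r = 0.089/12 ≈ 0.00741667, n = 52
FV = $700.00 × ((1 + 0.089/12)^52 − 1) / (0.089/12)
FV = $700.00 × 63.168945
FV = $44,218.26

FV = PMT × ((1+r)^n - 1)/r = $44,218.26


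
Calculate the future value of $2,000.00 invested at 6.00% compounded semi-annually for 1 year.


Compound interest formula: A = P(1 + r/n)^(nt)
A = $2,000.00 × (1 + 0.06/2)^(2 × 1)
Growth factor: (1 + 0.06/2)^2 = 1.060900
A = $2,000.00 × 1.060900
A = $2,121.80

A = P(1 + r/n)^(nt) = $2,121.80


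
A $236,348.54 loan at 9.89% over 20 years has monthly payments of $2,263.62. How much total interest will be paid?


Total paid over the life of the loan = PMT × n.
Total paid = $2,263.62 × 240 = $543,268.80
Total interest = total paid − principal = $543,268.80 − $236,348.54 = $306,920.26

Total interest = (PMT × n) - PV = $306,920.26


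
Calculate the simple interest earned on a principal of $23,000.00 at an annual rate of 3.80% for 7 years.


Simple interest formula: I = P × r × t
I = $23,000.00 × 0.038 × 7
I = $6,118.00

I = P × r × t = $6,118.00


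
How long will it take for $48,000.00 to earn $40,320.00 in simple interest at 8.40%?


Rearrange the simple interest formula for t:
I = P × r × t  ⇒  t = I / (P × r)
t = $40,320.00 / ($48,000.00 × 0.084)
t = 10

t = I/(P×r) = 10 years


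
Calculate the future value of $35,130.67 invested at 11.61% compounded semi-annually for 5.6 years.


Compound interest formula: A = P(1 + r/n)^(nt)
A = $35,130.67 × (1 + 0.1161/2)^(2 × 5.6)
Growth factor: (1 + 0.1161/2)^11.2 = 1.881349
A = $35,130.67 × 1.881349
A = $66,093.05

A = P(1 + r/n)^(nt) = $66,093.05


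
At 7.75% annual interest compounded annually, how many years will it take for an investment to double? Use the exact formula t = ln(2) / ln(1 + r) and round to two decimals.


Doubling condition: (1 + r)^t = 2
Take ln of both sides: t × ln(1 + r) = ln(2)
t = ln(2) / ln(1 + r)
t = 0.693147 / 0.074644
t = 9.29

t = ln(2) / ln(1 + r) = 9.29 years


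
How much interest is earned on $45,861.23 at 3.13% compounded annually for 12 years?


Compound interest earned = final amount − principal.
A = P(1 + r/n)^(nt) = $45,861.23 × (1 + 0.0313/1)^(1 × 12) = $66,384.38
Interest = A − P = $66,384.38 − $45,861.23 = $20,523.15

Interest = A - P = $20,523.15


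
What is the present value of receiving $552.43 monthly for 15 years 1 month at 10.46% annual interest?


Present value of an ordinary annuity: PV = PMT × (1 − (1 + r)^(−n)) / r
Monthly rate r = 0.1046/12 ≈ 0.00871667, n = 181
PV = $552.43 × (1 − (1 + 0.1046/12)^(−181)) / (0.1046/12)
PV = $552.43 × 90.876235
PV = $50,202.76

PV = PMT × (1-(1+r)^(-n))/r = $50,202.76


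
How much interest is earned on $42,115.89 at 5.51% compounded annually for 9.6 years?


Compound interest earned = final amount − principal.
A = P(1 + r/n)^(nt) = $42,115.89 × (1 + 0.0551/1)^(1 × 9.6) = $70,479.82
Interest = A − P = $70,479.82 − $42,115.89 = $28,363.93

Interest = A - P = $28,363.93


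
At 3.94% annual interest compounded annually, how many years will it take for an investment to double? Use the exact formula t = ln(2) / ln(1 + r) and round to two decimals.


Doubling condition: (1 + r)^t = 2
Take ln of both sides: t × ln(1 + r) = ln(2)
t = ln(2) / ln(1 + r)
t = 0.693147 / 0.038644
t = 17.94

t = ln(2) / ln(1 + r) = 17.94 years


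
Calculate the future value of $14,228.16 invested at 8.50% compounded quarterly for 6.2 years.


Compound interest formula: A = P(1 + r/n)^(nt)
A = $14,228.16 × (1 + 0.085/4)^(4 × 6.2)
Growth factor: (1 + 0.085/4)^24.8 = 1.6845167
A = $14,228.16 × 1.6845167
A = $23,967.57

A = P(1 + r/n)^(nt) = $23,967.57


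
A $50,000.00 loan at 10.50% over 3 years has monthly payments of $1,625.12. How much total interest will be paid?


Total paid over the life of the loan = PMT × n.
Total paid = $1,625.12 × 36 = $58,504.32
Total interest = total paid − principal = $58,504.32 − $50,000.00 = $8,504.32

Total interest = (PMT × n) - PV = $8,504.32


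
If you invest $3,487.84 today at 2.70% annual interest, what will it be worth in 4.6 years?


Future value formula: FV = PV × (1 + r)^t
FV = $3,487.84 × (1 + 0.027)^4.6
FV = $3,487.84 × 1.130379
FV = $3,942.58

FV = PV × (1 + r)^t = $3,942.58


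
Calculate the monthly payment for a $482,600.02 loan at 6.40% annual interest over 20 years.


Loan payment formula: PMT = PV × r / (1 − (1 + r)^(−n))
Monthly rate r = 0.064/12 ≈ 0.00533333, n = 240 months
Denominator: 1 − (1 + 0.064/12)^(−240) = 0.721015
PMT = $482,600.02 × (0.064/12) / 0.721015
PMT = $3,569.78 per month

PMT = PV × r / (1-(1+r)^(-n)) = $3,569.78/month


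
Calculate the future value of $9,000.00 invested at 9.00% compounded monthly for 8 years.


Compound interest formula: A = P(1 + r/n)^(nt)
A = $9,000.00 × (1 + 0.09/12)^(12 × 8)
Growth factor: (1 + 0.09/12)^96 = 2.048921
A = $9,000.00 × 2.048921
A = $18,440.29

A = P(1 + r/n)^(nt) = $18,440.29


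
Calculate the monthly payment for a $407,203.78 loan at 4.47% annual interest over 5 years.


Loan payment formula: PMT = PV × r / (1 − (1 + r)^(−n))
Monthly rate r = 0.0447/12 = 0.003725, n = 60 months
Denominator: 1 − (1 + 0.0447/12)^(−60) = 0.199953
PMT = $407,203.78 × (0.0447/12) / 0.199953
PMT = $7,585.95 per month

PMT = PV × r / (1-(1+r)^(-n)) = $7,585.95/month


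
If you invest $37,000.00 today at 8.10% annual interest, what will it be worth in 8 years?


Future value formula: FV = PV × (1 + r)^t
FV = $37,000.00 × (1 + 0.081)^8
FV = $37,000.00 × 1.8646853
FV = $68,993.36

FV = PV × (1 + r)^t = $68,993.36


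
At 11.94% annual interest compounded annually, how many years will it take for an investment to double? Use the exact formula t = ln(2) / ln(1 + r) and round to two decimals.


Doubling condition: (1 + r)^t = 2
Take ln of both sides: t × ln(1 + r) = ln(2)
t = ln(2) / ln(1 + r)
t = 0.693147 / 0.112793
t = 6.15

t = ln(2) / ln(1 + r) = 6.15 years


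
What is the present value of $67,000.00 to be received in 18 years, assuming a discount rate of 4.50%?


Present value formula: PV = FV / (1 + r)^t
PV = $67,000.00 / (1 + 0.045)^18
PV = $67,000.00 / 2.208479
PV = $30,337.62

PV = FV / (1 + r)^t = $30,337.62


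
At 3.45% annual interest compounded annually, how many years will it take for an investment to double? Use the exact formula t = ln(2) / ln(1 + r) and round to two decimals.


Doubling condition: (1 + r)^t = 2
Take ln of both sides: t × ln(1 + r) = ln(2)
t = ln(2) / ln(1 + r)
t = 0.693147 / 0.033918
t = 20.44

t = ln(2) / ln(1 + r) = 20.44 years


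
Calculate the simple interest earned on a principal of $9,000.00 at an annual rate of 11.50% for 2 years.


Simple interest formula: I = P × r × t
I = $9,000.00 × 0.115 × 2
I = $2,070.00

I = P × r × t = $2,070.00


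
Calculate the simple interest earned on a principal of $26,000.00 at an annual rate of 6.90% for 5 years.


Simple interest formula: I = P × r × t
I = $26,000.00 × 0.069 × 5
I = $8,970.00

I = P × r × t = $8,970.00


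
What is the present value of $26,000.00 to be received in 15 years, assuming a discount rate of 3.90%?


Present value formula: PV = FV / (1 + r)^t
PV = $26,000.00 / (1 + 0.039)^15
PV = $26,000.00 / 1.7751425
PV = $14,646.71

PV = FV / (1 + r)^t = $14,646.71


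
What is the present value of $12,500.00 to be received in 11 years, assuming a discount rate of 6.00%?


Present value formula: PV = FV / (1 + r)^t
PV = $12,500.00 / (1 + 0.06)^11
PV = $12,500.00 / 1.898299
PV = $6,584.84

PV = FV / (1 + r)^t = $6,584.84


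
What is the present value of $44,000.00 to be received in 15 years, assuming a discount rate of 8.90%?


Present value formula: PV = FV / (1 + r)^t
PV = $44,000.00 / (1 + 0.089)^15
PV = $44,000.00 / 3.592677
PV = $12,247.13

PV = FV / (1 + r)^t = $12,247.13


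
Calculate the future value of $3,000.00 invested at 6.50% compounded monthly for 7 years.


Compound interest formula: A = P(1 + r/n)^(nt)
A = $3,000.00 × (1 + 0.065/12)^(12 × 7)
Growth factor: (1 + 0.065/12)^84 = 1.574239
A = $3,000.00 × 1.574239
A = $4,722.72

A = P(1 + r/n)^(nt) = $4,722.72


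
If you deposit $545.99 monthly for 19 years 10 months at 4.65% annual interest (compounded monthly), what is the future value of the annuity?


Future value of an ordinary annuity: FV = PMT × ((1 + r)^n − 1) / r
Monthly rate r = 0.0465/12 = 0.003875, n = 238
FV = $545.99 × ((1 + 0.0465/12)^238 − 1) / (0.0465/12)
FV = $545.99 × 389.797256
FV = $212,825.40

FV = PMT × ((1+r)^n - 1)/r = $212,825.40


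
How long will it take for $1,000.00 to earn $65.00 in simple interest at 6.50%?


Rearrange the simple interest formula for t:
I = P × r × t  ⇒  t = I / (P × r)
t = $65.00 / ($1,000.00 × 0.065)
t = 1

t = I/(P×r) = 1 year


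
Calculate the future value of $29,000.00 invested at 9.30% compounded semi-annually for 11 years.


Compound interest formula: A = P(1 + r/n)^(nt)
A = $29,000.00 × (1 + 0.093/2)^(2 × 11)
Growth factor: (1 + 0.093/2)^22 = 2.7180855
A = $29,000.00 × 2.7180855
A = $78,824.48

A = P(1 + r/n)^(nt) = $78,824.48


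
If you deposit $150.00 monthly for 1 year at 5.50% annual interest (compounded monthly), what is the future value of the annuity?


Future value of an ordinary annuity: FV = PMT × ((1 + r)^n − 1) / r
Monthly rate r = 0.055/12 ≈ 0.00458333, n = 12
FV = $150.00 × ((1 + 0.055/12)^12 − 1) / (0.055/12)
FV = $150.00 × 12.307170
FV = $1,846.08

FV = PMT × ((1+r)^n - 1)/r = $1,846.08


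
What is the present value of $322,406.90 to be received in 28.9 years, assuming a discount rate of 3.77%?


Present value formula: PV = FV / (1 + r)^t
PV = $322,406.90 / (1 + 0.0377)^28.9
PV = $322,406.90 / 2.9139058
PV = $110,644.24

PV = FV / (1 + r)^t = $110,644.24


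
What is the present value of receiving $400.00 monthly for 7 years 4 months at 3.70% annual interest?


Present value of an ordinary annuity: PV = PMT × (1 − (1 + r)^(−n)) / r
Monthly rate r = 0.037/12 ≈ 0.00308333, n = 88
PV = $400.00 × (1 − (1 + 0.037/12)^(−88)) / (0.037/12)
PV = $400.00 × 76.968439
PV = $30,787.38

PV = PMT × (1-(1+r)^(-n))/r = $30,787.38


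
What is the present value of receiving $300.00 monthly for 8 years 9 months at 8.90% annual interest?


Present value of an ordinary annuity: PV = PMT × (1 − (1 + r)^(−n)) / r
Monthly rate r = 0.089/12 ≈ 0.00741667, n = 105
PV = $300.00 × (1 − (1 + 0.089/12)^(−105)) / (0.089/12)
PV = $300.00 × 72.768509
PV = $21,830.55

PV = PMT × (1-(1+r)^(-n))/r = $21,830.55


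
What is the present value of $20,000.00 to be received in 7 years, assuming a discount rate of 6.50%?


Present value formula: PV = FV / (1 + r)^t
PV = $20,000.00 / (1 + 0.065)^7
PV = $20,000.00 / 1.553987
PV = $12,870.12

PV = FV / (1 + r)^t = $12,870.12


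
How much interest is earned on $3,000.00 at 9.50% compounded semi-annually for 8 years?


Compound interest earned = final amount − principal.
A = P(1 + r/n)^(nt) = $3,000.00 × (1 + 0.095/2)^(2 × 8) = $6,303.56
Interest = A − P = $6,303.56 − $3,000.00 = $3,303.56

Interest = A - P = $3,303.56


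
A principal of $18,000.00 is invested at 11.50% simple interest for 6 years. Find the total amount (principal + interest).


Total amount formula: A = P(1 + rt) = P + P·r·t
Interest: I = P × r × t = $18,000.00 × 0.115 × 6 = $12,420.00
A = P + I = $18,000.00 + $12,420.00 = $30,420.00

A = P + I = P(1 + rt) = $30,420.00


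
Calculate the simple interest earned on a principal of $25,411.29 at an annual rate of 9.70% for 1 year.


Simple interest formula: I = P × r × t
I = $25,411.29 × 0.097 × 1
I = $2,464.90

I = P × r × t = $2,464.90


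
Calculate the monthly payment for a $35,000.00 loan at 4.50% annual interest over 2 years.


Loan payment formula: PMT = PV × r / (1 − (1 + r)^(−n))
Monthly rate r = 0.045/12 = 0.00375, n = 24 months
Denominator: 1 − (1 + 0.045/12)^(−24) = 0.085915
PMT = $35,000.00 × (0.045/12) / 0.085915
PMT = $1,527.67 per month

PMT = PV × r / (1-(1+r)^(-n)) = $1,527.67/month


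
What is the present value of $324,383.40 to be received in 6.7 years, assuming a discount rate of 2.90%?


Present value formula: PV = FV / (1 + r)^t
PV = $324,383.40 / (1 + 0.029)^6.7
PV = $324,383.40 / 1.21110838
PV = $267,840.11

PV = FV / (1 + r)^t = $267,840.11


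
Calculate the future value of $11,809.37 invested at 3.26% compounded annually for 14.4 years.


Compound interest formula: A = P(1 + r/n)^(nt)
A = $11,809.37 × (1 + 0.0326/1)^(1 × 14.4)
Growth factor: (1 + 0.0326/1)^14.4 = 1.587167
A = $11,809.37 × 1.587167
A = $18,743.44

A = P(1 + r/n)^(nt) = $18,743.44


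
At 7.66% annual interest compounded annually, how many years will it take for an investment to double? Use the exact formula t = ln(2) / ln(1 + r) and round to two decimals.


Doubling condition: (1 + r)^t = 2
Take ln of both sides: t × ln(1 + r) = ln(2)
t = ln(2) / ln(1 + r)
t = 0.693147 / 0.073808
t = 9.39

t = ln(2) / ln(1 + r) = 9.39 years


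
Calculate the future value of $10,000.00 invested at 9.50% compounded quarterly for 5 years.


Compound interest formula: A = P(1 + r/n)^(nt)
A = $10,000.00 × (1 + 0.095/4)^(4 × 5)
Growth factor: (1 + 0.095/4)^20 = 1.599110
A = $10,000.00 × 1.599110
A = $15,991.10

A = P(1 + r/n)^(nt) = $15,991.10


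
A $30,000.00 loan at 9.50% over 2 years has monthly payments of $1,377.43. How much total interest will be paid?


Total paid over the life of the loan = PMT × n.
Total paid = $1,377.43 × 24 = $33,058.32
Total interest = total paid − principal = $33,058.32 − $30,000.00 = $3,058.32

Total interest = (PMT × n) - PV = $3,058.32


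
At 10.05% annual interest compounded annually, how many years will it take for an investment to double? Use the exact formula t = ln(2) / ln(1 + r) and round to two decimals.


Doubling condition: (1 + r)^t = 2
Take ln of both sides: t × ln(1 + r) = ln(2)
t = ln(2) / ln(1 + r)
t = 0.693147 / 0.095765
t = 7.24

t = ln(2) / ln(1 + r) = 7.24 years


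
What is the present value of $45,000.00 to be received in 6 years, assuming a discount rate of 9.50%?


Present value formula: PV = FV / (1 + r)^t
PV = $45,000.00 / (1 + 0.095)^6
PV = $45,000.00 / 1.723791
PV = $26,105.25

PV = FV / (1 + r)^t = $26,105.25


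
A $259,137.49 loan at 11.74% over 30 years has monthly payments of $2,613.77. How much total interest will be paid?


Total paid over the life of the loan = PMT × n.
Total paid = $2,613.77 × 360 = $940,957.20
Total interest = total paid − principal = $940,957.20 − $259,137.49 = $681,819.71

Total interest = (PMT × n) - PV = $681,819.71


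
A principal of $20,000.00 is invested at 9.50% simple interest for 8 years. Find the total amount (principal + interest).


Total amount formula: A = P(1 + rt) = P + P·r·t
Interest: I = P × r × t = $20,000.00 × 0.095 × 8 = $15,200.00
A = P + I = $20,000.00 + $15,200.00 = $35,200.00

A = P + I = P(1 + rt) = $35,200.00


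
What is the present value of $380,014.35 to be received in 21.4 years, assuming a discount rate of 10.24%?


Present value formula: PV = FV / (1 + r)^t
PV = $380,014.35 / (1 + 0.1024)^21.4
PV = $380,014.35 / 8.054878
PV = $47,178.16

PV = FV / (1 + r)^t = $47,178.16


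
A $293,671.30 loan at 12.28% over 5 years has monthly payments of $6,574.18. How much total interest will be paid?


Total paid over the life of the loan = PMT × n.
Total paid = $6,574.18 × 60 = $394,450.80
Total interest = total paid − principal = $394,450.80 − $293,671.30 = $100,779.50

Total interest = (PMT × n) - PV = $100,779.50


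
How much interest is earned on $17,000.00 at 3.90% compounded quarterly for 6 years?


Compound interest earned = final amount − principal.
A = P(1 + r/n)^(nt) = $17,000.00 × (1 + 0.039/4)^(4 × 6) = $21,457.62
Interest = A − P = $21,457.62 − $17,000.00 = $4,457.62

Interest = A - P = $4,457.62


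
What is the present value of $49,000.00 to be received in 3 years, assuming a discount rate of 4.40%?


Present value formula: PV = FV / (1 + r)^t
PV = $49,000.00 / (1 + 0.044)^3
PV = $49,000.00 / 1.1378932
PV = $43,062.04

PV = FV / (1 + r)^t = $43,062.04


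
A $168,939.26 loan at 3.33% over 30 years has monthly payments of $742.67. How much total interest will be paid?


Total paid over the life of the loan = PMT × n.
Total paid = $742.67 × 360 = $267,361.20
Total interest = total paid − principal = $267,361.20 − $168,939.26 = $98,421.94

Total interest = (PMT × n) - PV = $98,421.94


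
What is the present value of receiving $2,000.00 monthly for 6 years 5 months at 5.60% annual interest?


Present value of an ordinary annuity: PV = PMT × (1 − (1 + r)^(−n)) / r
Monthly rate r = 0.056/12 ≈ 0.00466667, n = 77
PV = $2,000.00 × (1 − (1 + 0.056/12)^(−77)) / (0.056/12)
PV = $2,000.00 × 64.558847
PV = $129,117.69

PV = PMT × (1-(1+r)^(-n))/r = $129,117.69


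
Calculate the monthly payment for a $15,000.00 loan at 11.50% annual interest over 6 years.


Loan payment formula: PMT = PV × r / (1 − (1 + r)^(−n))
Monthly rate r = 0.115/12 ≈ 0.00958333, n = 72 months
Denominator: 1 − (1 + 0.115/12)^(−72) = 0.496773
PMT = $15,000.00 × (0.115/12) / 0.496773
PMT = $289.37 per month

PMT = PV × r / (1-(1+r)^(-n)) = $289.37/month


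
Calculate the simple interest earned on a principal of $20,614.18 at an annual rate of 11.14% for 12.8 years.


Simple interest formula: I = P × r × t
I = $20,614.18 × 0.1114 × 12.8
I = $29,394.17

I = P × r × t = $29,394.17


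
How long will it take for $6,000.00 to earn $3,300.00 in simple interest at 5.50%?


Rearrange the simple interest formula for t:
I = P × r × t  ⇒  t = I / (P × r)
t = $3,300.00 / ($6,000.00 × 0.055)
t = 10

t = I/(P×r) = 10 years


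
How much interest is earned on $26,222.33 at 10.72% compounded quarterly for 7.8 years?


Compound interest earned = final amount − principal.
A = P(1 + r/n)^(nt) = $26,222.33 × (1 + 0.1072/4)^(4 × 7.8) = $59,845.31
Interest = A − P = $59,845.31 − $26,222.33 = $33,622.98

Interest = A - P = $33,622.98


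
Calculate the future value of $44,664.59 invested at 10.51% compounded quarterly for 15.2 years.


Compound interest formula: A = P(1 + r/n)^(nt)
A = $44,664.59 × (1 + 0.1051/4)^(4 × 15.2)
Growth factor: (1 + 0.1051/4)^60.8 = 4.83989543
A = $44,664.59 × 4.83989543
A = $216,171.95

A = P(1 + r/n)^(nt) = $216,171.95


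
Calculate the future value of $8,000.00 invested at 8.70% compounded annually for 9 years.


Compound interest formula: A = P(1 + r/n)^(nt)
A = $8,000.00 × (1 + 0.087/1)^(1 × 9)
Growth factor: (1 + 0.087/1)^9 = 2.118683
A = $8,000.00 × 2.118683
A = $16,949.46

A = P(1 + r/n)^(nt) = $16,949.46


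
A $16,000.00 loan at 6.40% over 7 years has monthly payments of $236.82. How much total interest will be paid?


Total paid over the life of the loan = PMT × n.
Total paid = $236.82 × 84 = $19,892.88
Total interest = total paid − principal = $19,892.88 − $16,000.00 = $3,892.88

Total interest = (PMT × n) - PV = $3,892.88


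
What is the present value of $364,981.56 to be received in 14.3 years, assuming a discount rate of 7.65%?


Present value formula: PV = FV / (1 + r)^t
PV = $364,981.56 / (1 + 0.0765)^14.3
PV = $364,981.56 / 2.8694634
PV = $127,195.06

PV = FV / (1 + r)^t = $127,195.06


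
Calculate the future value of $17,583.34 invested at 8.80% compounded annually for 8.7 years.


Compound interest formula: A = P(1 + r/n)^(nt)
A = $17,583.34 × (1 + 0.088/1)^(1 × 8.7)
Growth factor: (1 + 0.088/1)^8.7 = 2.082914
A = $17,583.34 × 2.082914
A = $36,624.59

A = P(1 + r/n)^(nt) = $36,624.59


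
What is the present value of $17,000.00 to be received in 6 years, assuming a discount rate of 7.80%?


Present value formula: PV = FV / (1 + r)^t
PV = $17,000.00 / (1 + 0.078)^6
PV = $17,000.00 / 1.569324
PV = $10,832.69

PV = FV / (1 + r)^t = $10,832.69


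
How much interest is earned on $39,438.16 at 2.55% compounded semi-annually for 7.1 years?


Compound interest earned = final amount − principal.
A = P(1 + r/n)^(nt) = $39,438.16 × (1 + 0.0255/2)^(2 × 7.1) = $47,211.59
Interest = A − P = $47,211.59 − $39,438.16 = $7,773.43

Interest = A - P = $7,773.43


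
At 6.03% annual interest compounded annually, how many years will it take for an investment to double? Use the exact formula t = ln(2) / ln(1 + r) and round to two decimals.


Doubling condition: (1 + r)^t = 2
Take ln of both sides: t × ln(1 + r) = ln(2)
t = ln(2) / ln(1 + r)
t = 0.693147 / 0.058552
t = 11.84

t = ln(2) / ln(1 + r) = 11.84 years


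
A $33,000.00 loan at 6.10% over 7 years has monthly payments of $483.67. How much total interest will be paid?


Total paid over the life of the loan = PMT × n.
Total paid = $483.67 × 84 = $40,628.28
Total interest = total paid − principal = $40,628.28 − $33,000.00 = $7,628.28

Total interest = (PMT × n) - PV = $7,628.28


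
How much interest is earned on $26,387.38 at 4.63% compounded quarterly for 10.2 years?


Compound interest earned = final amount − principal.
A = P(1 + r/n)^(nt) = $26,387.38 × (1 + 0.0463/4)^(4 × 10.2) = $42,200.56
Interest = A − P = $42,200.56 − $26,387.38 = $15,813.18

Interest = A - P = $15,813.18


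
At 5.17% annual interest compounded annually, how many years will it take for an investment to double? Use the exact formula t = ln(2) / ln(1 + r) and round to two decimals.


Doubling condition: (1 + r)^t = 2
Take ln of both sides: t × ln(1 + r) = ln(2)
t = ln(2) / ln(1 + r)
t = 0.693147 / 0.050408
t = 13.75

t = ln(2) / ln(1 + r) = 13.75 years


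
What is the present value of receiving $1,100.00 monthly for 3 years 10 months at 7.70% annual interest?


Present value of an ordinary annuity: PV = PMT × (1 − (1 + r)^(−n)) / r
Monthly rate r = 0.077/12 ≈ 0.00641667, n = 46
PV = $1,100.00 × (1 − (1 + 0.077/12)^(−46)) / (0.077/12)
PV = $1,100.00 × 39.7231499
PV = $43,695.46

PV = PMT × (1-(1+r)^(-n))/r = $43,695.46


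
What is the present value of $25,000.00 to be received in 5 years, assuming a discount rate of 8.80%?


Present value formula: PV = FV / (1 + r)^t
PV = $25,000.00 / (1 + 0.088)^5
PV = $25,000.00 / 1.5245598
PV = $16,398.18

PV = FV / (1 + r)^t = $16,398.18


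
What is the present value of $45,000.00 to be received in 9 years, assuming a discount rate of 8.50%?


Present value formula: PV = FV / (1 + r)^t
PV = $45,000.00 / (1 + 0.085)^9
PV = $45,000.00 / 2.0838557
PV = $21,594.59

PV = FV / (1 + r)^t = $21,594.59


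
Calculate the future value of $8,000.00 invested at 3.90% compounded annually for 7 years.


Compound interest formula: A = P(1 + r/n)^(nt)
A = $8,000.00 × (1 + 0.039/1)^(1 × 7)
Growth factor: (1 + 0.039/1)^7 = 1.307100
A = $8,000.00 × 1.307100
A = $10,456.80

A = P(1 + r/n)^(nt) = $10,456.80


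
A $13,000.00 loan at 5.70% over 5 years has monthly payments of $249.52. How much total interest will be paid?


Total paid over the life of the loan = PMT × n.
Total paid = $249.52 × 60 = $14,971.20
Total interest = total paid − principal = $14,971.20 − $13,000.00 = $1,971.20

Total interest = (PMT × n) - PV = $1,971.20


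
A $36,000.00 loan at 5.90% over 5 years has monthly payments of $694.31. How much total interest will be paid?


Total paid over the life of the loan = PMT × n.
Total paid = $694.31 × 60 = $41,658.60
Total interest = total paid − principal = $41,658.60 − $36,000.00 = $5,658.60

Total interest = (PMT × n) - PV = $5,658.60


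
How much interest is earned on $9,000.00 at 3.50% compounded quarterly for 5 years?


Compound interest earned = final amount − principal.
A = P(1 + r/n)^(nt) = $9,000.00 × (1 + 0.035/4)^(4 × 5) = $10,713.06
Interest = A − P = $10,713.06 − $9,000.00 = $1,713.06

Interest = A - P = $1,713.06


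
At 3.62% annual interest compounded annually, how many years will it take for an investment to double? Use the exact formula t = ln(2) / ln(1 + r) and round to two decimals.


Doubling condition: (1 + r)^t = 2
Take ln of both sides: t × ln(1 + r) = ln(2)
t = ln(2) / ln(1 + r)
t = 0.693147 / 0.035560
t = 19.49

t = ln(2) / ln(1 + r) = 19.49 years


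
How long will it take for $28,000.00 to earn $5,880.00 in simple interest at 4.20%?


Rearrange the simple interest formula for t:
I = P × r × t  ⇒  t = I / (P × r)
t = $5,880.00 / ($28,000.00 × 0.042)
t = 5

t = I/(P×r) = 5 years


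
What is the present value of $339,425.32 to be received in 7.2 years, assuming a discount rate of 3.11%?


Present value formula: PV = FV / (1 + r)^t
PV = $339,425.32 / (1 + 0.0311)^7.2
PV = $339,425.32 / 1.2467106
PV = $272,256.70

PV = FV / (1 + r)^t = $272,256.70


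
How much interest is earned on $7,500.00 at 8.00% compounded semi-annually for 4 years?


Compound interest earned = final amount − principal.
A = P(1 + r/n)^(nt) = $7,500.00 × (1 + 0.08/2)^(2 × 4) = $10,264.27
Interest = A − P = $10,264.27 − $7,500.00 = $2,764.27

Interest = A - P = $2,764.27


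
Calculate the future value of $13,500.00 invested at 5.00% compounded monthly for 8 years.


Compound interest formula: A = P(1 + r/n)^(nt)
A = $13,500.00 × (1 + 0.05/12)^(12 × 8)
Growth factor: (1 + 0.05/12)^96 = 1.490585
A = $13,500.00 × 1.490585
A = $20,122.90

A = P(1 + r/n)^(nt) = $20,122.90


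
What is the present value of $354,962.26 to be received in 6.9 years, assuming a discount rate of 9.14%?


Present value formula: PV = FV / (1 + r)^t
PV = $354,962.26 / (1 + 0.0914)^6.9
PV = $354,962.26 / 1.828476
PV = $194,130.12

PV = FV / (1 + r)^t = $194,130.12


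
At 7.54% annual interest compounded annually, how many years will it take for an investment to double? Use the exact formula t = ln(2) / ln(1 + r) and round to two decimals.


Doubling condition: (1 + r)^t = 2
Take ln of both sides: t × ln(1 + r) = ln(2)
t = ln(2) / ln(1 + r)
t = 0.693147 / 0.072693
t = 9.54

t = ln(2) / ln(1 + r) = 9.54 years


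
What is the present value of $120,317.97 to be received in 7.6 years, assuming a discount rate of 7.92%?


Present value formula: PV = FV / (1 + r)^t
PV = $120,317.97 / (1 + 0.0792)^7.6
PV = $120,317.97 / 1.784739
PV = $67,414.88

PV = FV / (1 + r)^t = $67,414.88


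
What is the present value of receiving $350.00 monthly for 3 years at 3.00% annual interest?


Present value of an ordinary annuity: PV = PMT × (1 − (1 + r)^(−n)) / r
Monthly rate r = 0.03/12 = 0.0025, n = 36
PV = $350.00 × (1 − (1 + 0.03/12)^(−36)) / (0.03/12)
PV = $350.00 × 34.386465
PV = $12,035.26

PV = PMT × (1-(1+r)^(-n))/r = $12,035.26


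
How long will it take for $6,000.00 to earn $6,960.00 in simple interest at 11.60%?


Rearrange the simple interest formula for t:
I = P × r × t  ⇒  t = I / (P × r)
t = $6,960.00 / ($6,000.00 × 0.116)
t = 10

t = I/(P×r) = 10 years


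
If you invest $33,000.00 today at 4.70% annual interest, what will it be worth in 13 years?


Future value formula: FV = PV × (1 + r)^t
FV = $33,000.00 × (1 + 0.047)^13
FV = $33,000.00 × 1.8167989
FV = $59,954.36

FV = PV × (1 + r)^t = $59,954.36


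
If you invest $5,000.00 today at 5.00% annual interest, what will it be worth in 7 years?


Future value formula: FV = PV × (1 + r)^t
FV = $5,000.00 × (1 + 0.05)^7
FV = $5,000.00 × 1.407100
FV = $7,035.50

FV = PV × (1 + r)^t = $7,035.50


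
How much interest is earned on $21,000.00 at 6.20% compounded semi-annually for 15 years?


Compound interest earned = final amount − principal.
A = P(1 + r/n)^(nt) = $21,000.00 × (1 + 0.062/2)^(2 × 15) = $52,478.24
Interest = A − P = $52,478.24 − $21,000.00 = $31,478.24

Interest = A - P = $31,478.24


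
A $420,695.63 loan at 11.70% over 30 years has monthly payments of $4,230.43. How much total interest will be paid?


Total paid over the life of the loan = PMT × n.
Total paid = $4,230.43 × 360 = $1,522,954.80
Total interest = total paid − principal = $1,522,954.80 − $420,695.63 = $1,102,259.17

Total interest = (PMT × n) - PV = $1,102,259.17


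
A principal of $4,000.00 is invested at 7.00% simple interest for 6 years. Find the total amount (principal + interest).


Total amount formula: A = P(1 + rt) = P + P·r·t
Interest: I = P × r × t = $4,000.00 × 0.07 × 6 = $1,680.00
A = P + I = $4,000.00 + $1,680.00 = $5,680.00

A = P + I = P(1 + rt) = $5,680.00


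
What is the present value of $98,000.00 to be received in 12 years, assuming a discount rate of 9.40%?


Present value formula: PV = FV / (1 + r)^t
PV = $98,000.00 / (1 + 0.094)^12
PV = $98,000.00 / 2.939056
PV = $33,344.04

PV = FV / (1 + r)^t = $33,344.04


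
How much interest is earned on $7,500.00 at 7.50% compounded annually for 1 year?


Compound interest earned = final amount − principal.
A = P(1 + r/n)^(nt) = $7,500.00 × (1 + 0.075/1)^(1 × 1) = $8,062.50
Interest = A − P = $8,062.50 − $7,500.00 = $562.50

Interest = A - P = $562.50
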